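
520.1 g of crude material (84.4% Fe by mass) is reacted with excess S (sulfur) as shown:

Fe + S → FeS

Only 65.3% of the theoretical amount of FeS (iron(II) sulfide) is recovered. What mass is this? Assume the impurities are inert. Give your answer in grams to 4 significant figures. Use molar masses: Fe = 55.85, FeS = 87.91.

451.2 g

Pure Fe available = 520.1 g × 0.844 = 438.96 g.
n(Fe) = 438.96 g / 55.85 g/mol = 7.8597 mol.
From the equation the Fe:FeS mole ratio is 1:1, so n(FeS) = 7.8597 × 1/1 = 7.8597 mol.
Mass of FeS = 7.8597 mol × 87.91 g/mol = 690.95 g.
Actual mass collected = 690.95 g × 0.653 = 451.19 g.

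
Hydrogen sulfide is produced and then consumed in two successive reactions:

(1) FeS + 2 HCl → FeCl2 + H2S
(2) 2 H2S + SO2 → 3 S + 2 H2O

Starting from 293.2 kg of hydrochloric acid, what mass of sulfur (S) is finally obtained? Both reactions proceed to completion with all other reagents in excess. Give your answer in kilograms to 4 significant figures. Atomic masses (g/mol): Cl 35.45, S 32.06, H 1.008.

193.4 kg

M(HCl) = 1.008 + 35.45 = 36.458 g/mol.
M(S) = 32.06 g/mol.
293.2 kg = 293200 g.
n(HCl) = 293200 / 36.458 = 8042.1 mol.
Step 1 gives a 2:1 ratio of HCl to H2S, so n(H2S) = 4021.1 mol.
In step 2 the H2S:S ratio is 2:3, so n(S) = 6031.6 mol.
Mass of S = 6031.6 × 32.06 = 193370 g = 193.4 kg.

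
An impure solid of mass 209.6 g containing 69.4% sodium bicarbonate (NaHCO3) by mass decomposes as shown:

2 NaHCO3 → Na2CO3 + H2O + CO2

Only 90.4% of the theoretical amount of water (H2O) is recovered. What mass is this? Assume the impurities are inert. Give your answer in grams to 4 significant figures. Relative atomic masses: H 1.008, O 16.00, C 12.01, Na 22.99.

Pure NaHCO3 available = 209.6 g × 0.694 = 145.46 g.
M(NaHCO3) = 22.99 + 1.008 + 12.01 + 3(16.00) = 84.008 g/mol.
M(H2O) = 2(1.008) + 16.00 = 18.016 g/mol.
n(NaHCO3) = 145.46 g / 84.008 g/mol = 1.7315 mol.
From the equation the NaHCO3:H2O mole ratio is 2:1, so n(H2O) = 1.7315 × 1/2 = 0.86577 mol.
Mass of H2O = 0.86577 mol × 18.016 g/mol = 15.598 g.
Actual mass collected = 15.598 g × 0.904 = 14.100 g.

14.10 g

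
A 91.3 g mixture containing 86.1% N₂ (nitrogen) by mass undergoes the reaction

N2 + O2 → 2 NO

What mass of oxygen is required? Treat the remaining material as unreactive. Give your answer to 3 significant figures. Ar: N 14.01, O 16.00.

Mass of pure N2 = 91.3 g × 0.861 = 78.61 g.
M(N2) = 2(14.01) = 28.02 g/mol.
M(O2) = 2(16.00) = 32.00 g/mol.
n(N2) = 78.61 g / 28.02 g/mol = 2.805 mol.
From the equation the N2:O2 mole ratio is 1:1, so n(O2) = 2.805 × 1/1 = 2.805 mol.
Mass of O2 = 2.805 mol × 32.00 g/mol = 89.78 g.

89.8 g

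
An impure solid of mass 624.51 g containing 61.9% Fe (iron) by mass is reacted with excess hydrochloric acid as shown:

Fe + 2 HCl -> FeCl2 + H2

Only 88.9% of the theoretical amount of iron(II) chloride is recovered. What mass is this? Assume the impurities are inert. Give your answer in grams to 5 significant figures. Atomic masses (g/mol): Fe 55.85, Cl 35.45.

779.93 g

Pure Fe available = 624.51 g × 0.619 = 386.572 g.
M(Fe) = 55.85 g/mol.
M(FeCl2) = 55.85 + 2(35.45) = 126.75 g/mol.
n(Fe) = 386.572 g / 55.85 g/mol = 6.92161 mol.
From the equation the Fe:FeCl2 mole ratio is 1:1, so n(FeCl2) = 6.92161 × 1/1 = 6.92161 mol.
Mass of FeCl2 = 6.92161 mol × 126.75 g/mol = 877.314 g.
Actual mass collected = 877.314 g × 0.889 = 779.932 g.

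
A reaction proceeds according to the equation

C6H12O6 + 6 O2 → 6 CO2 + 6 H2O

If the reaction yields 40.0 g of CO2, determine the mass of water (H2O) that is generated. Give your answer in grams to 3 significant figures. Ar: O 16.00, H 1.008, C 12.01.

M(CO2) = 12.01 + 2(16.00) = 44.01 g/mol.
M(H2O) = 2(1.008) + 16.00 = 18.016 g/mol.
n(CO2) = 40.00 g / 44.01 g/mol = 0.9089 mol.
From the equation the CO2:H2O mole ratio is 6:6, so n(H2O) = 0.9089 × 6/6 = 0.9089 mol.
Mass of H2O = 0.9089 mol × 18.016 g/mol = 16.37 g.

16.4 g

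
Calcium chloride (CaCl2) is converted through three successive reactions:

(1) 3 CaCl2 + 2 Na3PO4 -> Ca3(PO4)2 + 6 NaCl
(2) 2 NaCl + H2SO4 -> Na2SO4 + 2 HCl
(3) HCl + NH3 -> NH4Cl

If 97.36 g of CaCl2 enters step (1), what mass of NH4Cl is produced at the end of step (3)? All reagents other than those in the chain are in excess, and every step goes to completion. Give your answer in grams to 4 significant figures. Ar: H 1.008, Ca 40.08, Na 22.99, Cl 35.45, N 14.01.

93.85 g

M(CaCl2) = 40.08 + 2(35.45) = 110.98 g/mol.
M(NH4Cl) = 14.01 + 4(1.008) + 35.45 = 53.492 g/mol.
n(CaCl2) = 97.36 / 110.98 = 0.87728 mol.
Reaction (1): CaCl2→NaCl ratio 3:6 ⇒ n(NaCl) = 1.7546 mol.
Reaction (2): NaCl→HCl ratio 2:2 ⇒ n(HCl) = 1.7546 mol.
Reaction (3): HCl→NH4Cl ratio 1:1 ⇒ n(NH4Cl) = 1.7546 mol.
Mass of NH4Cl = 1.7546 × 53.492 = 93.854 g.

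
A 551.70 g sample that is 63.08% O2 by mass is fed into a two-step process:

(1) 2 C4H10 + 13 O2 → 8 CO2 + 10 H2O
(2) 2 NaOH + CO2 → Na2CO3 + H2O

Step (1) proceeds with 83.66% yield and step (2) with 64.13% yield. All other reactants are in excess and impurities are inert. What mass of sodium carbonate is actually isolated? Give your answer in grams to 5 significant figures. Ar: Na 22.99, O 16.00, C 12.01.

380.57 g

Pure O2 = 551.70 × 0.6308 = 348.012 g.
M(O2) = 2(16.00) = 32.00 g/mol.
M(Na2CO3) = 2(22.99) + 12.01 + 3(16.00) = 105.99 g/mol.
n(O2) = 348.012 / 32.00 = 10.8754 mol.
Step 1 (O2:CO2 = 13:8): theoretical n(CO2) = 6.69255 mol; at 83.66% yield, n(CO2) = 5.59898 mol.
Step 2 (CO2:Na2CO3 = 1:1): theoretical n(Na2CO3) = 5.59898 mol, so theoretical mass = 5.59898 × 105.99 = 593.436 g.
At 64.13% yield, actual mass of Na2CO3 = 593.436 × 0.6413 = 380.571 g.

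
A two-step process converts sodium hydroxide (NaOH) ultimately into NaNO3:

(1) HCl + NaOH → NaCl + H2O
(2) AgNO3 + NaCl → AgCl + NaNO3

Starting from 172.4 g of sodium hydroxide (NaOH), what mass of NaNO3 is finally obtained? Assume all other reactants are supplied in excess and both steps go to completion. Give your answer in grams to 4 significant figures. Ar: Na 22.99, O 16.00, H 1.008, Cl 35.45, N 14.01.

366.4 g

M(NaOH) = 22.99 + 16.00 + 1.008 = 39.998 g/mol.
M(NaNO3) = 22.99 + 14.01 + 3(16.00) = 85.00 g/mol.
n(NaOH) = 172.40 / 39.998 = 4.3102 mol.
Step 1 gives a 1:1 ratio of NaOH to NaCl, so n(NaCl) = 4.3102 mol.
In step 2 the NaCl:NaNO3 ratio is 1:1, so n(NaNO3) = 4.3102 mol.
Mass of NaNO3 = 4.3102 × 85.00 = 366.37 g.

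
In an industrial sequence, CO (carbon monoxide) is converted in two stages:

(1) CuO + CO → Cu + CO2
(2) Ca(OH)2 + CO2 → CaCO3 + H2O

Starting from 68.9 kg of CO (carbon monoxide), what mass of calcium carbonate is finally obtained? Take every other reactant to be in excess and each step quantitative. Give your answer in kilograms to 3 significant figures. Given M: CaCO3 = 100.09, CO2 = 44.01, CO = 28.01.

246 kg

68.9 kg = 68900 g.
n(CO) = 68900 / 28.01 = 2460 mol.
Step 1 gives a 1:1 ratio of CO to CO2, so n(CO2) = 2460 mol.
In step 2 the CO2:CaCO3 ratio is 1:1, so n(CaCO3) = 2460 mol.
Mass of CaCO3 = 2460 × 100.09 = 246200 g = 246 kg.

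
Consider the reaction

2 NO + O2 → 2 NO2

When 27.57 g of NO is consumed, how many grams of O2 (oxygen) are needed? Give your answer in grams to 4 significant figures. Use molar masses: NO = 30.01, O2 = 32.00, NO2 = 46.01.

n(NO) = 27.570 g / 30.01 g/mol = 0.91869 mol.
From the equation the NO:O2 mole ratio is 2:1, so n(O2) = 0.91869 × 1/2 = 0.45935 mol.
Mass of O2 = 0.45935 mol × 32.00 g/mol = 14.699 g.

14.70 g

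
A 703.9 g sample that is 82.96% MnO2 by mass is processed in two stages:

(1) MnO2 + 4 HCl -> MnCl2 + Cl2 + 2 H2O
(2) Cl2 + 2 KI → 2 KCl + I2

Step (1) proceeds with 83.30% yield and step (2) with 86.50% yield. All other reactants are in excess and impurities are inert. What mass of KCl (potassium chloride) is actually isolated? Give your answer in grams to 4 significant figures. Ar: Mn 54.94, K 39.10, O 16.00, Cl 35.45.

Pure MnO2 = 703.9 × 0.8296 = 583.96 g.
M(MnO2) = 54.94 + 2(16.00) = 86.94 g/mol.
M(KCl) = 39.10 + 35.45 = 74.55 g/mol.
n(MnO2) = 583.96 / 86.94 = 6.7168 mol.
Step 1 (MnO2:Cl2 = 1:1): theoretical n(Cl2) = 6.7168 mol; at 83.30% yield, n(Cl2) = 5.5951 mol.
Step 2 (Cl2:KCl = 1:2): theoretical n(KCl) = 11.190 mol, so theoretical mass = 11.190 × 74.55 = 834.22 g.
At 86.50% yield, actual mass of KCl = 834.22 × 0.8650 = 721.60 g.

721.6 g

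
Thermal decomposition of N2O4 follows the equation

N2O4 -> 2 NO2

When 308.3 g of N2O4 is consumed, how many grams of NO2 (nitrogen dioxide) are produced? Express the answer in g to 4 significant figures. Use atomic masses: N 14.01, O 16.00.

M(N2O4) = 2(14.01) + 4(16.00) = 92.02 g/mol.
M(NO2) = 14.01 + 2(16.00) = 46.01 g/mol.
n(N2O4) = 308.30 g / 92.02 g/mol = 3.3504 mol.
From the equation the N2O4:NO2 mole ratio is 1:2, so n(NO2) = 3.3504 × 2/1 = 6.7007 mol.
Mass of NO2 = 6.7007 mol × 46.01 g/mol = 308.30 g.

308.3 g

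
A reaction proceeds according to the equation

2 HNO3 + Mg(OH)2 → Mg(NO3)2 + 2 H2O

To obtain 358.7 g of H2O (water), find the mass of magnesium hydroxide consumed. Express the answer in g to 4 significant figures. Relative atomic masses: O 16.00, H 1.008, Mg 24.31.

580.6 g

M(H2O) = 2(1.008) + 16.00 = 18.016 g/mol.
M(Mg(OH)2) = 24.31 + 2(16.00) + 2(1.008) = 58.326 g/mol.
n(H2O) = 358.70 g / 18.016 g/mol = 19.910 mol.
From the equation the H2O:Mg(OH)2 mole ratio is 2:1, so n(Mg(OH)2) = 19.910 × 1/2 = 9.9550 mol.
Mass of Mg(OH)2 = 9.9550 mol × 58.326 g/mol = 580.64 g.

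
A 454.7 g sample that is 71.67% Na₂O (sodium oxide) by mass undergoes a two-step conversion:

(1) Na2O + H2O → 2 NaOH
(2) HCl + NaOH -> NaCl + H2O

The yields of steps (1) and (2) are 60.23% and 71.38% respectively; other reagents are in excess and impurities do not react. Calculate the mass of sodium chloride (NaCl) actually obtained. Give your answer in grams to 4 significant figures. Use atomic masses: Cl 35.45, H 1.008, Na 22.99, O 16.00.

264.2 g

Pure Na2O = 454.7 × 0.7167 = 325.88 g.
M(Na2O) = 2(22.99) + 16.00 = 61.98 g/mol.
M(NaCl) = 22.99 + 35.45 = 58.44 g/mol.
n(Na2O) = 325.88 / 61.98 = 5.2579 mol.
Step 1 (Na2O:NaOH = 1:2): theoretical n(NaOH) = 10.516 mol; at 60.23% yield, n(NaOH) = 6.3336 mol.
Step 2 (NaOH:NaCl = 1:1): theoretical n(NaCl) = 6.3336 mol, so theoretical mass = 6.3336 × 58.44 = 370.14 g.
At 71.38% yield, actual mass of NaCl = 370.14 × 0.7138 = 264.20 g.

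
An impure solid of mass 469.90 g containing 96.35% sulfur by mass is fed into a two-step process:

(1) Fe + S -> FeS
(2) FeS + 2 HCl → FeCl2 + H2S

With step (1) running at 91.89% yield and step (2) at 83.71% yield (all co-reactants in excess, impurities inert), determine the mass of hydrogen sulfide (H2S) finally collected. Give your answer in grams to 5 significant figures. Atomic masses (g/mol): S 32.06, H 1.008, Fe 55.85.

Pure S = 469.90 × 0.9635 = 452.749 g.
M(S) = 32.06 g/mol.
M(H2S) = 2(1.008) + 32.06 = 34.076 g/mol.
n(S) = 452.749 / 32.06 = 14.1219 mol.
Step 1 (S:FeS = 1:1): theoretical n(FeS) = 14.1219 mol; at 91.89% yield, n(FeS) = 12.9766 mol.
Step 2 (FeS:H2S = 1:1): theoretical n(H2S) = 12.9766 mol, so theoretical mass = 12.9766 × 34.076 = 442.192 g.
At 83.71% yield, actual mass of H2S = 442.192 × 0.8371 = 370.159 g.

370.16 g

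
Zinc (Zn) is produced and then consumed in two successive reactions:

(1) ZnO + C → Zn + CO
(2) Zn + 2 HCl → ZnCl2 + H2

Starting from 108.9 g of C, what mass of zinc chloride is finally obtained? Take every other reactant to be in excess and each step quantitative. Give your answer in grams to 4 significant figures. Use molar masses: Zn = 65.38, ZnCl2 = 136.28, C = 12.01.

1236 g

n(C) = 108.90 / 12.01 = 9.0674 mol.
Step 1 gives a 1:1 ratio of C to Zn, so n(Zn) = 9.0674 mol.
In step 2 the Zn:ZnCl2 ratio is 1:1, so n(ZnCl2) = 9.0674 mol.
Mass of ZnCl2 = 9.0674 × 136.28 = 1235.7 g.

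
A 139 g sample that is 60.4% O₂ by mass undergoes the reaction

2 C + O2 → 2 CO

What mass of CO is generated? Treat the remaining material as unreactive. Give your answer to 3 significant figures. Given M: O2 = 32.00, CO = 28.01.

Mass of pure O2 = 139 g × 0.604 = 83.96 g.
n(O2) = 83.96 g / 32.00 g/mol = 2.624 mol.
From the equation the O2:CO mole ratio is 1:2, so n(CO) = 2.624 × 2/1 = 5.247 mol.
Mass of CO = 5.247 mol × 28.01 g/mol = 147.0 g.

147 g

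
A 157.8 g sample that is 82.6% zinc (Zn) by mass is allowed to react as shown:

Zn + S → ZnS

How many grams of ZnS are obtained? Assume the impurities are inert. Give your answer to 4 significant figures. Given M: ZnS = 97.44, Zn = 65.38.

194.3 g

Mass of pure Zn = 157.8 g × 0.826 = 130.34 g.
n(Zn) = 130.34 g / 65.38 g/mol = 1.9936 mol.
From the equation the Zn:ZnS mole ratio is 1:1, so n(ZnS) = 1.9936 × 1/1 = 1.9936 mol.
Mass of ZnS = 1.9936 mol × 97.44 g/mol = 194.26 g.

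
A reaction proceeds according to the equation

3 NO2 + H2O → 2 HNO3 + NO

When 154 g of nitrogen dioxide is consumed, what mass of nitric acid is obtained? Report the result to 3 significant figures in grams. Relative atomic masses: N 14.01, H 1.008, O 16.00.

141 g

M(NO2) = 14.01 + 2(16.00) = 46.01 g/mol.
M(HNO3) = 1.008 + 14.01 + 3(16.00) = 63.018 g/mol.
n(NO2) = 154.0 g / 46.01 g/mol = 3.347 mol.
From the equation the NO2:HNO3 mole ratio is 3:2, so n(HNO3) = 3.347 × 2/3 = 2.231 mol.
Mass of HNO3 = 2.231 mol × 63.018 g/mol = 140.6 g.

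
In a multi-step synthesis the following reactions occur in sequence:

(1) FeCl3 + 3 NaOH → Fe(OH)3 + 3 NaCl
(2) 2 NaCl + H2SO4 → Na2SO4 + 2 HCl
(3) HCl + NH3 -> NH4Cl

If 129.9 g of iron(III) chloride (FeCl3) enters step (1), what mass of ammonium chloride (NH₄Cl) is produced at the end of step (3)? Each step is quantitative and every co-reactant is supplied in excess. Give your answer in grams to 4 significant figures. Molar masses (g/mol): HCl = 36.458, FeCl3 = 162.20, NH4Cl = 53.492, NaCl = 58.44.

128.5 g

n(FeCl3) = 129.9 / 162.20 = 0.80086 mol.
Reaction (1): FeCl3→NaCl ratio 1:3 ⇒ n(NaCl) = 2.4026 mol.
Reaction (2): NaCl→HCl ratio 2:2 ⇒ n(HCl) = 2.4026 mol.
Reaction (3): HCl→NH4Cl ratio 1:1 ⇒ n(NH4Cl) = 2.4026 mol.
Mass of NH4Cl = 2.4026 × 53.492 = 128.52 g.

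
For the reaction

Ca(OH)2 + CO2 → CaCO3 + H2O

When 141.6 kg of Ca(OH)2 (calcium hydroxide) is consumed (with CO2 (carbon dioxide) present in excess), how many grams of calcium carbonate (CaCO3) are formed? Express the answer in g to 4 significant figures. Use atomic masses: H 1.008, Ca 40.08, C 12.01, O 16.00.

191300 g

M(Ca(OH)2) = 40.08 + 2(16.00) + 2(1.008) = 74.096 g/mol.
M(CaCO3) = 40.08 + 12.01 + 3(16.00) = 100.09 g/mol.
Convert: 141.6 kg = 141600 g.
n(Ca(OH)2) = 141600 g / 74.096 g/mol = 1911.0 mol.
From the equation the Ca(OH)2:CaCO3 mole ratio is 1:1, so n(CaCO3) = 1911.0 × 1/1 = 1911.0 mol.
Mass of CaCO3 = 1911.0 mol × 100.09 g/mol = 191280 g.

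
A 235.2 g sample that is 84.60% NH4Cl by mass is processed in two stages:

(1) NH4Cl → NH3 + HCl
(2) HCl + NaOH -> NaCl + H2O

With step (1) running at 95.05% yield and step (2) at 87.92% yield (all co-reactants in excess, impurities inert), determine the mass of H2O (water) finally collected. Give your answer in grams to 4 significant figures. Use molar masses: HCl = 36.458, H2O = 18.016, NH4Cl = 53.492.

56.00 g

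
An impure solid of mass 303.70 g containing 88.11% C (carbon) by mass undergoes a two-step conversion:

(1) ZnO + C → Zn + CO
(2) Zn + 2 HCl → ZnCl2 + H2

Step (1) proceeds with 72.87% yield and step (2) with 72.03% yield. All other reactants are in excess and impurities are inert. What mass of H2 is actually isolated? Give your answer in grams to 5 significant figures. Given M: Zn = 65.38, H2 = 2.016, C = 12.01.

Pure C = 303.70 × 0.8811 = 267.590 g.
n(C) = 267.590 / 12.01 = 22.2806 mol.
Step 1 (C:Zn = 1:1): theoretical n(Zn) = 22.2806 mol; at 72.87% yield, n(Zn) = 16.2359 mol.
Step 2 (Zn:H2 = 1:1): theoretical n(H2) = 16.2359 mol, so theoretical mass = 16.2359 × 2.016 = 32.7315 g.
At 72.03% yield, actual mass of H2 = 32.7315 × 0.7203 = 23.5765 g.

23.577 g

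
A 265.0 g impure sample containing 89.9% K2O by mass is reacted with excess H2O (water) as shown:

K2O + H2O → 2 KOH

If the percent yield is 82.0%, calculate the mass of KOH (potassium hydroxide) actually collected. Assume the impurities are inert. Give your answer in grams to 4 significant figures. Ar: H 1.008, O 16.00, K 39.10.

Pure K2O available = 265.0 g × 0.899 = 238.24 g.
M(K2O) = 2(39.10) + 16.00 = 94.20 g/mol.
M(KOH) = 39.10 + 16.00 + 1.008 = 56.108 g/mol.
n(K2O) = 238.24 g / 94.20 g/mol = 2.5290 mol.
From the equation the K2O:KOH mole ratio is 1:2, so n(KOH) = 2.5290 × 2/1 = 5.0581 mol.
Mass of KOH = 5.0581 mol × 56.108 g/mol = 283.80 g.
Actual mass collected = 283.80 g × 0.820 = 232.71 g.

232.7 g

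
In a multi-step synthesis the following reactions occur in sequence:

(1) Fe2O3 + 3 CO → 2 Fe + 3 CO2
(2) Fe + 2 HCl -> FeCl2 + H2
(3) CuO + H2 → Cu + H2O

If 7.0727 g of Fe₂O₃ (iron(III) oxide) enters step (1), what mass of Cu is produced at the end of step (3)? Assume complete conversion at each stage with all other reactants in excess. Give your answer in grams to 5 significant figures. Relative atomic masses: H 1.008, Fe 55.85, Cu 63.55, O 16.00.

5.6289 g

M(Fe2O3) = 2(55.85) + 3(16.00) = 159.70 g/mol.
M(Cu) = 63.55 g/mol.
n(Fe2O3) = 7.0727 / 159.70 = 0.0442874 mol.
Reaction (1): Fe2O3→Fe ratio 1:2 ⇒ n(Fe) = 0.0885748 mol.
Reaction (2): Fe→H2 ratio 1:1 ⇒ n(H2) = 0.0885748 mol.
Reaction (3): H2→Cu ratio 1:1 ⇒ n(Cu) = 0.0885748 mol.
Mass of Cu = 0.0885748 × 63.55 = 5.62893 g.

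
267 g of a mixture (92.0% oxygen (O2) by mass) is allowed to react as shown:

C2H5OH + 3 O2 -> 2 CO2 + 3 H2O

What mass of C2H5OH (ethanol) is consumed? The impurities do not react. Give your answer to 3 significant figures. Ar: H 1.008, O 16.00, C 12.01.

Mass of pure O2 = 267 g × 0.920 = 245.6 g.
M(O2) = 2(16.00) = 32.00 g/mol.
M(C2H5OH) = 2(12.01) + 6(1.008) + 16.00 = 46.068 g/mol.
n(O2) = 245.6 g / 32.00 g/mol = 7.676 mol.
From the equation the O2:C2H5OH mole ratio is 3:1, so n(C2H5OH) = 7.676 × 1/3 = 2.559 mol.
Mass of C2H5OH = 2.559 mol × 46.068 g/mol = 117.9 g.

118 g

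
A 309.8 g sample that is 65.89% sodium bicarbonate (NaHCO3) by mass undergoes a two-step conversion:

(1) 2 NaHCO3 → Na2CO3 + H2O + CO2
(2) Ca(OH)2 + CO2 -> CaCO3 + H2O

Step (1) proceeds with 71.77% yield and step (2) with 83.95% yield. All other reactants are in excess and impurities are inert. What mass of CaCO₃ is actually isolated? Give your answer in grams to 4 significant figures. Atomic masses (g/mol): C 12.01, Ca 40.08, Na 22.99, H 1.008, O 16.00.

73.27 g

Pure NaHCO3 = 309.8 × 0.6589 = 204.13 g.
M(NaHCO3) = 22.99 + 1.008 + 12.01 + 3(16.00) = 84.008 g/mol.
M(CaCO3) = 40.08 + 12.01 + 3(16.00) = 100.09 g/mol.
n(NaHCO3) = 204.13 / 84.008 = 2.4299 mol.
Step 1 (NaHCO3:CO2 = 2:1): theoretical n(CO2) = 1.2149 mol; at 71.77% yield, n(CO2) = 0.87195 mol.
Step 2 (CO2:CaCO3 = 1:1): theoretical n(CaCO3) = 0.87195 mol, so theoretical mass = 0.87195 × 100.09 = 87.274 g.
At 83.95% yield, actual mass of CaCO3 = 87.274 × 0.8395 = 73.266 g.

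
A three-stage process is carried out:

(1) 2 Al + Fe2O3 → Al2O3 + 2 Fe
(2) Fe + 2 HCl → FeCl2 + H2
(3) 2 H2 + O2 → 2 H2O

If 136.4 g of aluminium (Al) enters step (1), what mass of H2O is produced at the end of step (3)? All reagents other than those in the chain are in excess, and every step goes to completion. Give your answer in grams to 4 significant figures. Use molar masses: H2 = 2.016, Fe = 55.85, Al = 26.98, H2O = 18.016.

n(Al) = 136.4 / 26.98 = 5.0556 mol.
Reaction (1): Al→Fe ratio 2:2 ⇒ n(Fe) = 5.0556 mol.
Reaction (2): Fe→H2 ratio 1:1 ⇒ n(H2) = 5.0556 mol.
Reaction (3): H2→H2O ratio 2:2 ⇒ n(H2O) = 5.0556 mol.
Mass of H2O = 5.0556 × 18.016 = 91.082 g.

91.08 g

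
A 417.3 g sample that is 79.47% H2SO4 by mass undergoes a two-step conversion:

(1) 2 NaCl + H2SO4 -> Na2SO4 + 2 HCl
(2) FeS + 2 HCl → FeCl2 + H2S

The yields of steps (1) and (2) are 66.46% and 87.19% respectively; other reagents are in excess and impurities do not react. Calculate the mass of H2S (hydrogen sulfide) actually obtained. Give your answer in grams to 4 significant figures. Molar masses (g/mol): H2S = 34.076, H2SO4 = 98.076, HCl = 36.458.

Pure H2SO4 = 417.3 × 0.7947 = 331.63 g.
n(H2SO4) = 331.63 / 98.076 = 3.3813 mol.
Step 1 (H2SO4:HCl = 1:2): theoretical n(HCl) = 6.7627 mol; at 66.46% yield, n(HCl) = 4.4945 mol.
Step 2 (HCl:H2S = 2:1): theoretical n(H2S) = 2.2472 mol, so theoretical mass = 2.2472 × 34.076 = 76.577 g.
At 87.19% yield, actual mass of H2S = 76.577 × 0.8719 = 66.767 g.

66.77 g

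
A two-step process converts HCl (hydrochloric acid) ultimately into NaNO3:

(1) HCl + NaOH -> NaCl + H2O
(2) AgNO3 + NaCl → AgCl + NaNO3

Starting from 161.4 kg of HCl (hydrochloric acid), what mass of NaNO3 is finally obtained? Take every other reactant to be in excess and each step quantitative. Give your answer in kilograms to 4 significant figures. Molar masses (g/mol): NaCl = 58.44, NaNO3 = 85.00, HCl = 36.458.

376.3 kg

161.4 kg = 161400 g.
n(HCl) = 161400 / 36.458 = 4427.0 mol.
Step 1 gives a 1:1 ratio of HCl to NaCl, so n(NaCl) = 4427.0 mol.
In step 2 the NaCl:NaNO3 ratio is 1:1, so n(NaNO3) = 4427.0 mol.
Mass of NaNO3 = 4427.0 × 85.00 = 376300 g = 376.3 kg.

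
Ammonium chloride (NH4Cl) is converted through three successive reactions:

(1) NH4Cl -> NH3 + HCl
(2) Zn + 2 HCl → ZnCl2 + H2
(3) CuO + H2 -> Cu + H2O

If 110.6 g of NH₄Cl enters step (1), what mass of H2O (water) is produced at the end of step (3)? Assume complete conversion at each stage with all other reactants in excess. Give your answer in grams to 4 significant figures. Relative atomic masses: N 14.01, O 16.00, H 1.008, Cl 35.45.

M(NH4Cl) = 14.01 + 4(1.008) + 35.45 = 53.492 g/mol.
M(H2O) = 2(1.008) + 16.00 = 18.016 g/mol.
n(NH4Cl) = 110.6 / 53.492 = 2.0676 mol.
Reaction (1): NH4Cl→HCl ratio 1:1 ⇒ n(HCl) = 2.0676 mol.
Reaction (2): HCl→H2 ratio 2:1 ⇒ n(H2) = 1.0338 mol.
Reaction (3): H2→H2O ratio 1:1 ⇒ n(H2O) = 1.0338 mol.
Mass of H2O = 1.0338 × 18.016 = 18.625 g.

18.62 g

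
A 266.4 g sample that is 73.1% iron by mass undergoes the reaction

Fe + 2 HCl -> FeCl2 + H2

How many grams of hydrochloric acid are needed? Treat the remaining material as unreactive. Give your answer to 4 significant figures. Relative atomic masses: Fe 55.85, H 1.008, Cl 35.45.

254.2 g

Mass of pure Fe = 266.4 g × 0.731 = 194.74 g.
M(Fe) = 55.85 g/mol.
M(HCl) = 1.008 + 35.45 = 36.458 g/mol.
n(Fe) = 194.74 g / 55.85 g/mol = 3.4868 mol.
From the equation the Fe:HCl mole ratio is 1:2, so n(HCl) = 3.4868 × 2/1 = 6.9736 mol.
Mass of HCl = 6.9736 mol × 36.458 g/mol = 254.24 g.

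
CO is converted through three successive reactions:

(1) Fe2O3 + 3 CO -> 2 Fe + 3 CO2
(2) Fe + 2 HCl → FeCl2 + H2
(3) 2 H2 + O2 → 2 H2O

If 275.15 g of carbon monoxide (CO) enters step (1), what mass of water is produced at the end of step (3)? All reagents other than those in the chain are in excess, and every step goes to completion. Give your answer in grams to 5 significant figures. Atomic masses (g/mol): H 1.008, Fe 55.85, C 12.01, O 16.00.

M(CO) = 12.01 + 16.00 = 28.01 g/mol.
M(H2O) = 2(1.008) + 16.00 = 18.016 g/mol.
n(CO) = 275.15 / 28.01 = 9.82328 mol.
Reaction (1): CO→Fe ratio 3:2 ⇒ n(Fe) = 6.54885 mol.
Reaction (2): Fe→H2 ratio 1:1 ⇒ n(H2) = 6.54885 mol.
Reaction (3): H2→H2O ratio 2:2 ⇒ n(H2O) = 6.54885 mol.
Mass of H2O = 6.54885 × 18.016 = 117.984 g.

117.98 g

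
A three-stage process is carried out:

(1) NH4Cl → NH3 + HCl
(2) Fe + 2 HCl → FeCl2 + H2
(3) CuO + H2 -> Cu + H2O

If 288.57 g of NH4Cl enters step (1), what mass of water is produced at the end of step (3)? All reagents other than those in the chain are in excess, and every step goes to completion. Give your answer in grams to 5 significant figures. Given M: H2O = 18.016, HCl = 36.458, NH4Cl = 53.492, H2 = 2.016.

48.595 g

n(NH4Cl) = 288.57 / 53.492 = 5.39464 mol.
Reaction (1): NH4Cl→HCl ratio 1:1 ⇒ n(HCl) = 5.39464 mol.
Reaction (2): HCl→H2 ratio 2:1 ⇒ n(H2) = 2.69732 mol.
Reaction (3): H2→H2O ratio 1:1 ⇒ n(H2O) = 2.69732 mol.
Mass of H2O = 2.69732 × 18.016 = 48.5949 g.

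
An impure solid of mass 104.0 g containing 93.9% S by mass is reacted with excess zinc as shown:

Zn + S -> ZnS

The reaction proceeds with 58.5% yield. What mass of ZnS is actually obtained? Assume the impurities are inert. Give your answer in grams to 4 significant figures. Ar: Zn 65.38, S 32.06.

Pure S available = 104.0 g × 0.939 = 97.656 g.
M(S) = 32.06 g/mol.
M(ZnS) = 65.38 + 32.06 = 97.44 g/mol.
n(S) = 97.656 g / 32.06 g/mol = 3.0460 mol.
From the equation the S:ZnS mole ratio is 1:1, so n(ZnS) = 3.0460 × 1/1 = 3.0460 mol.
Mass of ZnS = 3.0460 mol × 97.44 g/mol = 296.81 g.
Actual mass collected = 296.81 g × 0.585 = 173.63 g.

173.6 g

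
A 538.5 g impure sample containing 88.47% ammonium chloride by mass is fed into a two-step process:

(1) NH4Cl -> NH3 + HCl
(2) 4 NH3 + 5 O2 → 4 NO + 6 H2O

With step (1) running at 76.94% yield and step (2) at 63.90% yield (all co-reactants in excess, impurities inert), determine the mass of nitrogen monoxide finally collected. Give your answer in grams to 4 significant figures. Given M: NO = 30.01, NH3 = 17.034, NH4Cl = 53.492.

131.4 g

Pure NH4Cl = 538.5 × 0.8847 = 476.41 g.
n(NH4Cl) = 476.41 / 53.492 = 8.9062 mol.
Step 1 (NH4Cl:NH3 = 1:1): theoretical n(NH3) = 8.9062 mol; at 76.94% yield, n(NH3) = 6.8524 mol.
Step 2 (NH3:NO = 4:4): theoretical n(NO) = 6.8524 mol, so theoretical mass = 6.8524 × 30.01 = 205.64 g.
At 63.90% yield, actual mass of NO = 205.64 × 0.6390 = 131.41 g.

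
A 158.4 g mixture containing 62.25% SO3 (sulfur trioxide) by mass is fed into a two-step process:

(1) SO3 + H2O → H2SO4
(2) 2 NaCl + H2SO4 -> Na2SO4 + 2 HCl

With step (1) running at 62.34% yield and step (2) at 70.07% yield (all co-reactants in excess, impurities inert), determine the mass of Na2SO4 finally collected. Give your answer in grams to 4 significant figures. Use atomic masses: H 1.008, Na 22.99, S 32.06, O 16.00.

76.42 g

Pure SO3 = 158.4 × 0.6225 = 98.604 g.
M(SO3) = 32.06 + 3(16.00) = 80.06 g/mol.
M(Na2SO4) = 2(22.99) + 32.06 + 4(16.00) = 142.04 g/mol.
n(SO3) = 98.604 / 80.06 = 1.2316 mol.
Step 1 (SO3:H2SO4 = 1:1): theoretical n(H2SO4) = 1.2316 mol; at 62.34% yield, n(H2SO4) = 0.76780 mol.
Step 2 (H2SO4:Na2SO4 = 1:1): theoretical n(Na2SO4) = 0.76780 mol, so theoretical mass = 0.76780 × 142.04 = 109.06 g.
At 70.07% yield, actual mass of Na2SO4 = 109.06 × 0.7007 = 76.417 g.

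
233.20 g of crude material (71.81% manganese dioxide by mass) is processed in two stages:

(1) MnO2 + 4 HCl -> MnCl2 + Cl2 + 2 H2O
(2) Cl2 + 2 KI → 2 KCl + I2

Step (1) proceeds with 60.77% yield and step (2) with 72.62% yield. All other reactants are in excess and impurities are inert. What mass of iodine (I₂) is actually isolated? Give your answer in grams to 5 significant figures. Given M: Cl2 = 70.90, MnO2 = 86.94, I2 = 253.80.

Pure MnO2 = 233.20 × 0.7181 = 167.461 g.
n(MnO2) = 167.461 / 86.94 = 1.92617 mol.
Step 1 (MnO2:Cl2 = 1:1): theoretical n(Cl2) = 1.92617 mol; at 60.77% yield, n(Cl2) = 1.17053 mol.
Step 2 (Cl2:I2 = 1:1): theoretical n(I2) = 1.17053 mol, so theoretical mass = 1.17053 × 253.80 = 297.081 g.
At 72.62% yield, actual mass of I2 = 297.081 × 0.7262 = 215.740 g.

215.74 g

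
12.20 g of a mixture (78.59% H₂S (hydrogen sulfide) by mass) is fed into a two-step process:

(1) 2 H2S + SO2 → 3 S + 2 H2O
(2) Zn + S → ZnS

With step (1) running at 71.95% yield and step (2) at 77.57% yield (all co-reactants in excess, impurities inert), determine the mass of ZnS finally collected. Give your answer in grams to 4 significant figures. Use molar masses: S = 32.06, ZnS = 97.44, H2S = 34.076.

Pure H2S = 12.20 × 0.7859 = 9.5880 g.
n(H2S) = 9.5880 / 34.076 = 0.28137 mol.
Step 1 (H2S:S = 2:3): theoretical n(S) = 0.42206 mol; at 71.95% yield, n(S) = 0.30367 mol.
Step 2 (S:ZnS = 1:1): theoretical n(ZnS) = 0.30367 mol, so theoretical mass = 0.30367 × 97.44 = 29.590 g.
At 77.57% yield, actual mass of ZnS = 29.590 × 0.7757 = 22.953 g.

22.95 g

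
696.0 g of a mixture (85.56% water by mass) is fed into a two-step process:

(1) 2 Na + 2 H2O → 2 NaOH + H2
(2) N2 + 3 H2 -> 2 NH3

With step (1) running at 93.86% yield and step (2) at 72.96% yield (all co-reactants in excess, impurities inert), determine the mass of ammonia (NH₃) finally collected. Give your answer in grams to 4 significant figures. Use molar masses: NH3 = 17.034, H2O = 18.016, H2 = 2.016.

Pure H2O = 696.0 × 0.8556 = 595.50 g.
n(H2O) = 595.50 / 18.016 = 33.054 mol.
Step 1 (H2O:H2 = 2:1): theoretical n(H2) = 16.527 mol; at 93.86% yield, n(H2) = 15.512 mol.
Step 2 (H2:NH3 = 3:2): theoretical n(NH3) = 10.341 mol, so theoretical mass = 10.341 × 17.034 = 176.16 g.
At 72.96% yield, actual mass of NH3 = 176.16 × 0.7296 = 128.52 g.

128.5 g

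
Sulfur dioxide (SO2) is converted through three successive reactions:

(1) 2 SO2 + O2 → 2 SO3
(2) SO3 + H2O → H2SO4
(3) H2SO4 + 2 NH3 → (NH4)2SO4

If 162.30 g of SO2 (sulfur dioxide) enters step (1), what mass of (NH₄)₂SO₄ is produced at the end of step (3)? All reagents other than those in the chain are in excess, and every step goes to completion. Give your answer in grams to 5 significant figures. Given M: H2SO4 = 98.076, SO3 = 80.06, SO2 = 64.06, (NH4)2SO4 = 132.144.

334.80 g

n(SO2) = 162.30 / 64.06 = 2.53356 mol.
Reaction (1): SO2→SO3 ratio 2:2 ⇒ n(SO3) = 2.53356 mol.
Reaction (2): SO3→H2SO4 ratio 1:1 ⇒ n(H2SO4) = 2.53356 mol.
Reaction (3): H2SO4→(NH4)2SO4 ratio 1:1 ⇒ n((NH4)2SO4) = 2.53356 mol.
Mass of (NH4)2SO4 = 2.53356 × 132.144 = 334.795 g.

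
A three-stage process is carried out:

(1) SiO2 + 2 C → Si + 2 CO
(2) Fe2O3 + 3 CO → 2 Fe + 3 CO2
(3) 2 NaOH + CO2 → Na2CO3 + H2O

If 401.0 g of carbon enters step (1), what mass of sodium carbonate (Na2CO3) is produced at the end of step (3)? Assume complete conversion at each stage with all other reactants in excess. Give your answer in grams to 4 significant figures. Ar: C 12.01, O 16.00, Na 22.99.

M(C) = 12.01 g/mol.
M(Na2CO3) = 2(22.99) + 12.01 + 3(16.00) = 105.99 g/mol.
n(C) = 401.0 / 12.01 = 33.389 mol.
Reaction (1): C→CO ratio 2:2 ⇒ n(CO) = 33.389 mol.
Reaction (2): CO→CO2 ratio 3:3 ⇒ n(CO2) = 33.389 mol.
Reaction (3): CO2→Na2CO3 ratio 1:1 ⇒ n(Na2CO3) = 33.389 mol.
Mass of Na2CO3 = 33.389 × 105.99 = 3538.9 g.

3539 g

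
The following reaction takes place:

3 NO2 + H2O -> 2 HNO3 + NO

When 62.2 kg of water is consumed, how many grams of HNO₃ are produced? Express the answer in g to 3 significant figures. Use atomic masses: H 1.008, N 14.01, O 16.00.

435000 g

M(H2O) = 2(1.008) + 16.00 = 18.016 g/mol.
M(HNO3) = 1.008 + 14.01 + 3(16.00) = 63.018 g/mol.
Convert: 62.2 kg = 62200 g.
n(H2O) = 62200 g / 18.016 g/mol = 3452 mol.
From the equation the H2O:HNO3 mole ratio is 1:2, so n(HNO3) = 3452 × 2/1 = 6905 mol.
Mass of HNO3 = 6905 mol × 63.018 g/mol = 435100 g.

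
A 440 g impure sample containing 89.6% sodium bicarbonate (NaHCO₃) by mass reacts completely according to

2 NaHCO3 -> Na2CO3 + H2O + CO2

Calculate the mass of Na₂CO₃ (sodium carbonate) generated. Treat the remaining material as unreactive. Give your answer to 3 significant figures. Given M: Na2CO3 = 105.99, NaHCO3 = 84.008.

249 g

Mass of pure NaHCO3 = 440 g × 0.896 = 394.2 g.
n(NaHCO3) = 394.2 g / 84.008 g/mol = 4.693 mol.
From the equation the NaHCO3:Na2CO3 mole ratio is 2:1, so n(Na2CO3) = 4.693 × 1/2 = 2.346 mol.
Mass of Na2CO3 = 2.346 mol × 105.99 g/mol = 248.7 g.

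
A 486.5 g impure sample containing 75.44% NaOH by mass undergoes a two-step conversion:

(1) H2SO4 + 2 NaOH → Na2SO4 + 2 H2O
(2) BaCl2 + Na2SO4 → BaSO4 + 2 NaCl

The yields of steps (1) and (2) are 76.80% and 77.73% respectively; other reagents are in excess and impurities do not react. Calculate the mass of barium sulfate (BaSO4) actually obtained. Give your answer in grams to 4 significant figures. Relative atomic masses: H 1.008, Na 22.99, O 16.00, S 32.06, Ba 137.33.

639.2 g

Pure NaOH = 486.5 × 0.7544 = 367.02 g.
M(NaOH) = 22.99 + 16.00 + 1.008 = 39.998 g/mol.
M(BaSO4) = 137.33 + 32.06 + 4(16.00) = 233.39 g/mol.
n(NaOH) = 367.02 / 39.998 = 9.1758 mol.
Step 1 (NaOH:Na2SO4 = 2:1): theoretical n(Na2SO4) = 4.5879 mol; at 76.80% yield, n(Na2SO4) = 3.5235 mol.
Step 2 (Na2SO4:BaSO4 = 1:1): theoretical n(BaSO4) = 3.5235 mol, so theoretical mass = 3.5235 × 233.39 = 822.36 g.
At 77.73% yield, actual mass of BaSO4 = 822.36 × 0.7773 = 639.22 g.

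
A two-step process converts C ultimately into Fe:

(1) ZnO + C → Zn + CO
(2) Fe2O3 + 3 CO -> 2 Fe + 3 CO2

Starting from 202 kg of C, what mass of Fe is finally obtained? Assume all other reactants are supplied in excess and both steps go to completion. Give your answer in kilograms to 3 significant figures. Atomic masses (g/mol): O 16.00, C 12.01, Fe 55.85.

626 kg

M(C) = 12.01 g/mol.
M(Fe) = 55.85 g/mol.
202 kg = 202000 g.
n(C) = 202000 / 12.01 = 16820 mol.
Step 1 gives a 1:1 ratio of C to CO, so n(CO) = 16820 mol.
In step 2 the CO:Fe ratio is 3:2, so n(Fe) = 11210 mol.
Mass of Fe = 11210 × 55.85 = 626200 g = 626 kg.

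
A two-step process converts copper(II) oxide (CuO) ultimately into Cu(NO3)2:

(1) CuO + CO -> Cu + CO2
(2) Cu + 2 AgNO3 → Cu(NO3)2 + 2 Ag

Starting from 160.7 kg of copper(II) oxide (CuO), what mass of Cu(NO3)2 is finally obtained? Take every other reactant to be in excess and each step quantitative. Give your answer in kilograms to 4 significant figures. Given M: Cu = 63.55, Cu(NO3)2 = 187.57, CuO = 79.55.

378.9 kg

160.7 kg = 160700 g.
n(CuO) = 160700 / 79.55 = 2020.1 mol.
Step 1 gives a 1:1 ratio of CuO to Cu, so n(Cu) = 2020.1 mol.
In step 2 the Cu:Cu(NO3)2 ratio is 1:1, so n(Cu(NO3)2) = 2020.1 mol.
Mass of Cu(NO3)2 = 2020.1 × 187.57 = 378910 g = 378.9 kg.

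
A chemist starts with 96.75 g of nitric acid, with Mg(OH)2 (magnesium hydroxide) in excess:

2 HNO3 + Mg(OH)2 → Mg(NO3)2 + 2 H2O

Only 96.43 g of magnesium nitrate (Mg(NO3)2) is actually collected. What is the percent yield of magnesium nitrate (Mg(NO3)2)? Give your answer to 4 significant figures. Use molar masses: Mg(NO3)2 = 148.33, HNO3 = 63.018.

n(HNO3) = 96.750 g / 63.018 g/mol = 1.5353 mol.
From the equation the HNO3:Mg(NO3)2 mole ratio is 2:1, so n(Mg(NO3)2) = 1.5353 × 1/2 = 0.76764 mol.
Mass of Mg(NO3)2 = 0.76764 mol × 148.33 g/mol = 113.86 g.
This is the theoretical yield. Percent yield = 96.43 g / 113.86 g × 100% = 84.689%.

84.69 %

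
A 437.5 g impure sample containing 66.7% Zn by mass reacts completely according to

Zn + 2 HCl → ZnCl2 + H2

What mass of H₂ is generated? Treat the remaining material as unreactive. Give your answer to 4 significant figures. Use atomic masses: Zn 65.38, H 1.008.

8.998 g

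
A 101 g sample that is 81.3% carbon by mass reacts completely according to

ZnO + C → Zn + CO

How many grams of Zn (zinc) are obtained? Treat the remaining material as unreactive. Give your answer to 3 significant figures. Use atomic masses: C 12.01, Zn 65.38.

447 g

Mass of pure C = 101 g × 0.813 = 82.11 g.
M(C) = 12.01 g/mol.
M(Zn) = 65.38 g/mol.
n(C) = 82.11 g / 12.01 g/mol = 6.837 mol.
From the equation the C:Zn mole ratio is 1:1, so n(Zn) = 6.837 × 1/1 = 6.837 mol.
Mass of Zn = 6.837 mol × 65.38 g/mol = 447.0 g.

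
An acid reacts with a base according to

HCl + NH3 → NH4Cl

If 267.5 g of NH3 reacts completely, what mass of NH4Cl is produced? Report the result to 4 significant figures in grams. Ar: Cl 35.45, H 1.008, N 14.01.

M(NH3) = 14.01 + 3(1.008) = 17.034 g/mol.
M(NH4Cl) = 14.01 + 4(1.008) + 35.45 = 53.492 g/mol.
n(NH3) = 267.50 g / 17.034 g/mol = 15.704 mol.
From the equation the NH3:NH4Cl mole ratio is 1:1, so n(NH4Cl) = 15.704 × 1/1 = 15.704 mol.
Mass of NH4Cl = 15.704 mol × 53.492 g/mol = 840.03 g.

840.0 g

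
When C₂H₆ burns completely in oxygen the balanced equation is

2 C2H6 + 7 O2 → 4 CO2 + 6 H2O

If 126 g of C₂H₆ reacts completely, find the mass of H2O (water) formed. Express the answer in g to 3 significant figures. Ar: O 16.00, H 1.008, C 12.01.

226 g

M(C2H6) = 2(12.01) + 6(1.008) = 30.068 g/mol.
M(H2O) = 2(1.008) + 16.00 = 18.016 g/mol.
n(C2H6) = 126.0 g / 30.068 g/mol = 4.191 mol.
From the equation the C2H6:H2O mole ratio is 2:6, so n(H2O) = 4.191 × 6/2 = 12.57 mol.
Mass of H2O = 12.57 mol × 18.016 g/mol = 226.5 g.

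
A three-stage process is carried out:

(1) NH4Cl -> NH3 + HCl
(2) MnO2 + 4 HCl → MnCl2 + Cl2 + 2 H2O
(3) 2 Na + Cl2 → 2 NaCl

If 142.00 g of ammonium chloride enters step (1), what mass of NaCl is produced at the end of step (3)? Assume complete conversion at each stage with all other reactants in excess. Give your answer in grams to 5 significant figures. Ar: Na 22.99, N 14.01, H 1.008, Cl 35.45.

77.567 g

M(NH4Cl) = 14.01 + 4(1.008) + 35.45 = 53.492 g/mol.
M(NaCl) = 22.99 + 35.45 = 58.44 g/mol.
n(NH4Cl) = 142.00 / 53.492 = 2.65460 mol.
Reaction (1): NH4Cl→HCl ratio 1:1 ⇒ n(HCl) = 2.65460 mol.
Reaction (2): HCl→Cl2 ratio 4:1 ⇒ n(Cl2) = 0.663651 mol.
Reaction (3): Cl2→NaCl ratio 1:2 ⇒ n(NaCl) = 1.32730 mol.
Mass of NaCl = 1.32730 × 58.44 = 77.5675 g.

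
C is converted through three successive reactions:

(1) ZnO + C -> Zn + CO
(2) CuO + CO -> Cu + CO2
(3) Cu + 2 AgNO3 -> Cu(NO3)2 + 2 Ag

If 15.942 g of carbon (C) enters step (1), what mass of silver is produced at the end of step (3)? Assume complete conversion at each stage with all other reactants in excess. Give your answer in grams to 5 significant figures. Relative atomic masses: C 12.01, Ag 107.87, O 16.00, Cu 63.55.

286.37 g

M(C) = 12.01 g/mol.
M(Ag) = 107.87 g/mol.
n(C) = 15.942 / 12.01 = 1.32739 mol.
Reaction (1): C→CO ratio 1:1 ⇒ n(CO) = 1.32739 mol.
Reaction (2): CO→Cu ratio 1:1 ⇒ n(Cu) = 1.32739 mol.
Reaction (3): Cu→Ag ratio 1:2 ⇒ n(Ag) = 2.65479 mol.
Mass of Ag = 2.65479 × 107.87 = 286.372 g.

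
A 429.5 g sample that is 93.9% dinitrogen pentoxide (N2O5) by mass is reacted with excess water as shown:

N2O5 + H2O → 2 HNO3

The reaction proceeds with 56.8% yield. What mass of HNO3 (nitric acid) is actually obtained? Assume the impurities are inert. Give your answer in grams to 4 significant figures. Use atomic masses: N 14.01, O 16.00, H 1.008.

267.3 g

Pure N2O5 available = 429.5 g × 0.939 = 403.30 g.
M(N2O5) = 2(14.01) + 5(16.00) = 108.02 g/mol.
M(HNO3) = 1.008 + 14.01 + 3(16.00) = 63.018 g/mol.
n(N2O5) = 403.30 g / 108.02 g/mol = 3.7336 mol.
From the equation the N2O5:HNO3 mole ratio is 1:2, so n(HNO3) = 3.7336 × 2/1 = 7.4671 mol.
Mass of HNO3 = 7.4671 mol × 63.018 g/mol = 470.56 g.
Actual mass collected = 470.56 g × 0.568 = 267.28 g.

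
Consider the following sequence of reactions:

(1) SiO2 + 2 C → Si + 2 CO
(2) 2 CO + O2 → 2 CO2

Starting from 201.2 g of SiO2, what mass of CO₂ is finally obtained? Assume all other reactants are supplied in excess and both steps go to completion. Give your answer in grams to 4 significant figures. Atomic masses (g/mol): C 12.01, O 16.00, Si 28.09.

294.7 g

M(SiO2) = 28.09 + 2(16.00) = 60.09 g/mol.
M(CO2) = 12.01 + 2(16.00) = 44.01 g/mol.
n(SiO2) = 201.20 / 60.09 = 3.3483 mol.
Step 1 gives a 1:2 ratio of SiO2 to CO, so n(CO) = 6.6966 mol.
In step 2 the CO:CO2 ratio is 2:2, so n(CO2) = 6.6966 mol.
Mass of CO2 = 6.6966 × 44.01 = 294.72 g.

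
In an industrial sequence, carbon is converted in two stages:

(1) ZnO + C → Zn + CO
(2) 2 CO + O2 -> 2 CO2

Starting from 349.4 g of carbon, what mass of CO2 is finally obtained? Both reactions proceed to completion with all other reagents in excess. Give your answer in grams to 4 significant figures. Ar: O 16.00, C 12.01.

1280 g

M(C) = 12.01 g/mol.
M(CO2) = 12.01 + 2(16.00) = 44.01 g/mol.
n(C) = 349.40 / 12.01 = 29.092 mol.
Step 1 gives a 1:1 ratio of C to CO, so n(CO) = 29.092 mol.
In step 2 the CO:CO2 ratio is 2:2, so n(CO2) = 29.092 mol.
Mass of CO2 = 29.092 × 44.01 = 1280.4 g.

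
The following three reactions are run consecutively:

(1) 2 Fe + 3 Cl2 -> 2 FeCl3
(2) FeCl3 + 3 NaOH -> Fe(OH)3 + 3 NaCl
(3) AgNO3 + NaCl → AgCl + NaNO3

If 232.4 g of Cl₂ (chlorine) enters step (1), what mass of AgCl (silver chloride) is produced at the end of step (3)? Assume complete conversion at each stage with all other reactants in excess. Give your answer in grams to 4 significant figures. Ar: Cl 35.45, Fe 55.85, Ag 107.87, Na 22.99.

939.6 g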